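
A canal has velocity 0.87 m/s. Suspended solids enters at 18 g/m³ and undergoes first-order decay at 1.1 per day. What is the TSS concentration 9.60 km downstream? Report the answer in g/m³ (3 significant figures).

15.6 g/m³

Travel time t = 9.60 km / 0.87 m/s = 9600/0.87 = 1.103e+04 s = 0.1277 d.
First-order decay: C = 18·exp(−1.1·0.1277) = 18·0.8689 = 15.64 g/m³.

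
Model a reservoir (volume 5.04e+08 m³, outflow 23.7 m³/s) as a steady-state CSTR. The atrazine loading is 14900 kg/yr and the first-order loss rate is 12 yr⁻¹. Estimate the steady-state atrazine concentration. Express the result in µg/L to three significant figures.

Outflow Q = 23.7 m³/s × 3.156e+07 s/yr = 7.479e+08 m³/yr.
Steady-state CSTR mass balance: W = Q·C + k·V·C, so C = W/(Q + kV).
Q + kV = 7.479e+08 + 12·5.04e+08 = 6.796e+09 m³/yr.
C = 14900/6.796e+09 = 2.192e-06 kg/m³ = 0.002192 mg/L = 2.192 µg/L.

2.19 µg/L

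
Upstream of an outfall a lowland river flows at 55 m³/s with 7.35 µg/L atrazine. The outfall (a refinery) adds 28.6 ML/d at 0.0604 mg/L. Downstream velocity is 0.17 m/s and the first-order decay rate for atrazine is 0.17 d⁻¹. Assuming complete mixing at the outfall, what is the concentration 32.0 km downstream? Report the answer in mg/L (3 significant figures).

28.6 ML/d = 0.331 m³/s.
7.35 µg/L = 0.00735 mg/L.
After complete mixing, C₀ = (0.331·0.0604 + 55·0.00735) / 55.33 = 0.007667 mg/L.
Travel time t = 3.2e+04 m / 0.17 m/s = 1.882e+05 s = 2.179 d.
C = 0.007667·exp(−0.17·2.179) = 0.007667·0.6905 = 0.005294 mg/L.

0.00529 mg/L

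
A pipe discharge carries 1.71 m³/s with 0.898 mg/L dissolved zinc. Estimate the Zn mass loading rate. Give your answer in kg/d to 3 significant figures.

133 kg/d

Mass flux = Q·C = 1.71 m³/s × 0.898 g/m³ = 1.536 g/s.
= 1.536 g/s × 86.4 = 132.7 kg/d.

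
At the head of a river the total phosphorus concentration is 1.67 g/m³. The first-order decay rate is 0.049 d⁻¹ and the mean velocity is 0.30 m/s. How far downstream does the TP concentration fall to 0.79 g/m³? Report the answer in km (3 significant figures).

From C = C₀·e^(−kt), t = ln(C₀/C)/k = ln(1.67/0.79)/0.049 = 0.7485/0.049 = 15.28 d.
Distance = v·t = 0.30 m/s × 1.32e+06 s = 3.96e+05 m = 396 km.

396 km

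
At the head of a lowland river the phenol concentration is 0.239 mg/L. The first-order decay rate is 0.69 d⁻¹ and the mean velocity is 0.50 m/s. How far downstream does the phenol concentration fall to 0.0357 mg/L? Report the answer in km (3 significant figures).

119 km

From C = C₀·e^(−kt), t = ln(C₀/C)/k = ln(0.239/0.0357)/0.69 = 1.901/0.69 = 2.756 d.
Distance = v·t = 0.50 m/s × 2.381e+05 s = 1.19e+05 m = 119 km.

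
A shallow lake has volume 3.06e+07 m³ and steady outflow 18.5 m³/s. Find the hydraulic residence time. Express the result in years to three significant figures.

0.0524 yr

Q = 18.5 m³/s × 3.156e+07 s/yr = 5.838e+08 m³/yr.
Hydraulic residence time τ = V/Q = 3.06e+07/5.838e+08 = 0.05241 yr.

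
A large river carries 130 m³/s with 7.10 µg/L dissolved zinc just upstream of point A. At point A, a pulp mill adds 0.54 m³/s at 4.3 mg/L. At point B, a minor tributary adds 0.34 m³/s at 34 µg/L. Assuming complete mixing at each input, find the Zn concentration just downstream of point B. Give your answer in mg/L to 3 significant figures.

7.10 µg/L = 0.0071 mg/L.
After input A: C = (130·0.0071 + 0.54·4.3) / 130.5 = 0.02486 mg/L.
34 µg/L = 0.034 mg/L.
After input B: C = (130.5·0.02486 + 0.34·0.034) / 130.9 = 0.02488 mg/L.

0.0249 mg/L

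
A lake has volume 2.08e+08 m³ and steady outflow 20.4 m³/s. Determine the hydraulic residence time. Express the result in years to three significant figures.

Q = 20.4 m³/s × 3.156e+07 s/yr = 6.438e+08 m³/yr.
Hydraulic residence time τ = V/Q = 2.08e+08/6.438e+08 = 0.3231 yr.

0.323 yr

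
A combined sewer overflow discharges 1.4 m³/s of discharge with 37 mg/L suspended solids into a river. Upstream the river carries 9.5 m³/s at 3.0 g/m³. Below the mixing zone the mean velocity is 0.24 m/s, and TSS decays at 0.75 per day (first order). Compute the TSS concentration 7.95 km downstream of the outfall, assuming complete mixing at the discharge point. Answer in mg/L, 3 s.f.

After complete mixing, C₀ = (1.4·37 + 9.5·3) / 10.9 = 7.367 mg/L.
Travel time t = 7950 m / 0.24 m/s = 3.312e+04 s = 0.3834 d.
C = 7.367·exp(−0.75·0.3834) = 7.367·0.7501 = 5.526 mg/L.

5.53 mg/L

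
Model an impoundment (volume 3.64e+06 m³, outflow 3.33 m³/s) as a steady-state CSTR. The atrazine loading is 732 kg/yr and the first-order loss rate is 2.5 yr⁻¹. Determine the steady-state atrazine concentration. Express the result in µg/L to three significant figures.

6.41 µg/L

Outflow Q = 3.33 m³/s × 3.156e+07 s/yr = 1.051e+08 m³/yr.
Steady-state CSTR mass balance: W = Q·C + k·V·C, so C = W/(Q + kV).
Q + kV = 1.051e+08 + 2.5·3.64e+06 = 1.142e+08 m³/yr.
C = 732/1.142e+08 = 6.411e-06 kg/m³ = 0.006411 mg/L = 6.411 µg/L.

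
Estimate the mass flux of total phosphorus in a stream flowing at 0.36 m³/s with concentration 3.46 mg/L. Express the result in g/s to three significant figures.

Mass flux = Q·C = 0.36 m³/s × 3.46 g/m³ = 1.246 g/s.

1.25 g/s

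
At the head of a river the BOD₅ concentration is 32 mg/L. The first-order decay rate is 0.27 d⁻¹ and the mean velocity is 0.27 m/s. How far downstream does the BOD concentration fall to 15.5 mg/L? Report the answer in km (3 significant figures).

62.6 km

From C = C₀·e^(−kt), t = ln(C₀/C)/k = ln(32/15.5)/0.27 = 0.7249/0.27 = 2.685 d.
Distance = v·t = 0.27 m/s × 2.32e+05 s = 6.263e+04 m = 62.63 km.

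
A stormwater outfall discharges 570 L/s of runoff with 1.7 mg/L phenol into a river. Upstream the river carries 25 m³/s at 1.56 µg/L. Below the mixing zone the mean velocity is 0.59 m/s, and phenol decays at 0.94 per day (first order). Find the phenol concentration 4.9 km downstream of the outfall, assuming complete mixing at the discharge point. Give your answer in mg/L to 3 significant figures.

570 L/s = 0.57 m³/s.
1.56 µg/L = 0.00156 mg/L.
After complete mixing, C₀ = (0.57·1.7 + 25·0.00156) / 25.57 = 0.03942 mg/L.
Travel time t = 4900 m / 0.59 m/s = 8305 s = 0.09612 d.
C = 0.03942·exp(−0.94·0.09612) = 0.03942·0.9136 = 0.03602 mg/L.

0.0360 mg/L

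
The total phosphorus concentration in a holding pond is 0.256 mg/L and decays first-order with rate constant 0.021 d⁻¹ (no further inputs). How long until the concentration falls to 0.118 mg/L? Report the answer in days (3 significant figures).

t = ln(C₀/C)/k = ln(0.256/0.118)/0.021 = 0.7745/0.021 = 36.88 d.

36.9 d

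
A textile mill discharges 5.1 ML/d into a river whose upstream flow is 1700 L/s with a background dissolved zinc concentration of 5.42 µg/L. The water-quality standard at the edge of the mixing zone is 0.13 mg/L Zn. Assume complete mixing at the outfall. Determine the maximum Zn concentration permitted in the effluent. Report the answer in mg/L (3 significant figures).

5.1 ML/d = 0.05903 m³/s.
1700 L/s = 1.7 m³/s.
5.42 µg/L = 0.00542 mg/L.
Mass balance: 0.13·1.759 = 0.05903·Cₑ + 1.7·0.00542.
Cₑ = (0.2287 − 0.009214) / 0.05903 = 3.718 mg/L.

3.72 mg/L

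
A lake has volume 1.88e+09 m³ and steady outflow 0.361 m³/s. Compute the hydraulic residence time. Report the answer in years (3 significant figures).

165 yr

Q = 0.361 m³/s × 3.156e+07 s/yr = 1.139e+07 m³/yr.
Hydraulic residence time τ = V/Q = 1.88e+09/1.139e+07 = 165 yr.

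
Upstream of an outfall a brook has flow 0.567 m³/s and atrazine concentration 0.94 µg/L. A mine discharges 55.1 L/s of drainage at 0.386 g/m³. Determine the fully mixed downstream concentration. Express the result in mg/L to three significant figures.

55.1 L/s = 0.0551 m³/s.
0.94 µg/L = 0.00094 mg/L.
Flow-weighted mixing gives C = (0.0551·0.386 + 0.567·0.00094) / (0.0551 + 0.567) = 0.0218/0.6221 = 0.03505 mg/L.

0.0350 mg/L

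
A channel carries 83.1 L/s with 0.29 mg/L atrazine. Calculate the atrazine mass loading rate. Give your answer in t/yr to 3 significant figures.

0.761 t/yr

83.1 L/s = 0.0831 m³/s.
Mass flux = Q·C = 0.0831 m³/s × 0.29 g/m³ = 0.0241 g/s.
= 0.0241 g/s × 31.56 = 0.7605 t/yr.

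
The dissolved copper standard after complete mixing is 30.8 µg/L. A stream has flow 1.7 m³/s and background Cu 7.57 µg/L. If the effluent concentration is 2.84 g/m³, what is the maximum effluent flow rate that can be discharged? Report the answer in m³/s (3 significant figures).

7.57 µg/L = 0.00757 mg/L.
30.8 µg/L = 0.0308 mg/L.
Mass balance at complete mixing: C_std·(Q_w + Q_r) = Q_w·C_e + Q_r·C_b.
Rearranging, Q_w = Q_r·(C_std − C_b)/(C_e − C_std) = 1.7·(0.0308 − 0.00757) / (2.84 − 0.0308) = 0.01406 m³/s.

0.0141 m³/s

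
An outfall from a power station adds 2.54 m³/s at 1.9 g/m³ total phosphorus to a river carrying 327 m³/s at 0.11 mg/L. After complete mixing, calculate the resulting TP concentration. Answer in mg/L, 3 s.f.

0.124 mg/L

Conservation of mass across the mixing zone: C = (2.54·1.9 + 327·0.11) / (2.54 + 327) = 40.8/329.5 = 0.1238 mg/L.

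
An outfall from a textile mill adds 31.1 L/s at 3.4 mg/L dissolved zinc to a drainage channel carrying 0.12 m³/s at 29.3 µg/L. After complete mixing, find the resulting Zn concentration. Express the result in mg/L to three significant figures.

31.1 L/s = 0.0311 m³/s.
29.3 µg/L = 0.0293 mg/L.
By mass balance at complete mixing, C = (0.0311·3.4 + 0.12·0.0293) / (0.0311 + 0.12) = 0.1093/0.1511 = 0.7231 mg/L.

0.723 mg/L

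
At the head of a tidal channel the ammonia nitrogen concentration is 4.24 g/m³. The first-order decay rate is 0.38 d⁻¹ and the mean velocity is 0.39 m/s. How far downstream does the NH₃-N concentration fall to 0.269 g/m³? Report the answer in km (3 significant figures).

245 km

From C = C₀·e^(−kt), t = ln(C₀/C)/k = ln(4.24/0.269)/0.38 = 2.758/0.38 = 7.257 d.
Distance = v·t = 0.39 m/s × 6.27e+05 s = 2.445e+05 m = 244.5 km.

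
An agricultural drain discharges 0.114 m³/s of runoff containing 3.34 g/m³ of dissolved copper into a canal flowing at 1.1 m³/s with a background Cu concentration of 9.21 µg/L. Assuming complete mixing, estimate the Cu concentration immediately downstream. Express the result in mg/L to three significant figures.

0.322 mg/L

9.21 µg/L = 0.00921 mg/L.
Conservation of mass across the mixing zone: C = (0.114·3.34 + 1.1·0.00921) / (0.114 + 1.1) = 0.3909/1.214 = 0.322 mg/L.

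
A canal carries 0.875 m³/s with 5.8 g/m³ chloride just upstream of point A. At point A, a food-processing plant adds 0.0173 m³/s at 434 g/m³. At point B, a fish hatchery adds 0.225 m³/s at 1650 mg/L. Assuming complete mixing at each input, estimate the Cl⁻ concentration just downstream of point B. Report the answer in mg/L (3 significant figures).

After input A: C = (0.875·5.8 + 0.0173·434) / 0.8923 = 14.1 mg/L.
After input B: C = (0.8923·14.1 + 0.225·1650) / 1.117 = 343.5 mg/L.

344 mg/L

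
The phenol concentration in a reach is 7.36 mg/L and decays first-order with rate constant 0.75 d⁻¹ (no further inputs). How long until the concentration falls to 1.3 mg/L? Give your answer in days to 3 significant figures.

2.31 d

t = ln(C₀/C)/k = ln(7.36/1.3)/0.75 = 1.734/0.75 = 2.312 d.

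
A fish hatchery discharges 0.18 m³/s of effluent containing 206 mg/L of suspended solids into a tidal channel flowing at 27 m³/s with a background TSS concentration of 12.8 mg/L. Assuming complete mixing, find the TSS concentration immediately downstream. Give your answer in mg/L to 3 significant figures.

14.1 mg/L

By mass balance at complete mixing, C = (0.18·206 + 27·12.8) / (0.18 + 27) = 382.7/27.18 = 14.08 mg/L.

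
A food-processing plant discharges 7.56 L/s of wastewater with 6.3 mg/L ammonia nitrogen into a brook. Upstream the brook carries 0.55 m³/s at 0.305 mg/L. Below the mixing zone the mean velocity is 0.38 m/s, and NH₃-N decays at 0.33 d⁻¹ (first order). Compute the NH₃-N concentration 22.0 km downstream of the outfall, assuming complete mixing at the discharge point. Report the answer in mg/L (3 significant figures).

7.56 L/s = 0.00756 m³/s.
After complete mixing, C₀ = (0.00756·6.3 + 0.55·0.305) / 0.5576 = 0.3863 mg/L.
Travel time t = 2.2e+04 m / 0.38 m/s = 5.789e+04 s = 0.6701 d.
C = 0.3863·exp(−0.33·0.6701) = 0.3863·0.8016 = 0.3097 mg/L.

0.310 mg/L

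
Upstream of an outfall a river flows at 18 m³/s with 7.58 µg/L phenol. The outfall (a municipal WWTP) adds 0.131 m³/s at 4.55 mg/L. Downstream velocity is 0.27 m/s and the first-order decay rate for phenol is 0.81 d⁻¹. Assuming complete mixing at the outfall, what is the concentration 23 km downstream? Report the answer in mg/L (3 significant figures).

0.0182 mg/L

7.58 µg/L = 0.00758 mg/L.
After complete mixing, C₀ = (0.131·4.55 + 18·0.00758) / 18.13 = 0.0404 mg/L.
Travel time t = 2.3e+04 m / 0.27 m/s = 8.519e+04 s = 0.9859 d.
C = 0.0404·exp(−0.81·0.9859) = 0.0404·0.45 = 0.01818 mg/L.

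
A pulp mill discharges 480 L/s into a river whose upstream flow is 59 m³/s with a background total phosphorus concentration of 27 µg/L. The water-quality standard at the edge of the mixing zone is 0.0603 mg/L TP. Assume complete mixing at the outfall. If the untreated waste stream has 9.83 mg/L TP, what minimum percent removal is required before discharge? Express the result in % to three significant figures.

480 L/s = 0.48 m³/s.
27 µg/L = 0.027 mg/L.
Mass balance: 0.0603·59.48 = 0.48·Cₑ + 59·0.027.
Cₑ = (3.587 − 1.593) / 0.48 = 4.153 mg/L.
Required removal = 1 − 4.153/9.83 = 57.75 %.

57.7 %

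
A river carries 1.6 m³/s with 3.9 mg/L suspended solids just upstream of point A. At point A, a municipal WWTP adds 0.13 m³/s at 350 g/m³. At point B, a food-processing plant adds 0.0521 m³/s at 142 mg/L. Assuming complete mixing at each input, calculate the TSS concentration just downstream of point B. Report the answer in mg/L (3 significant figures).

After input A: C = (1.6·3.9 + 0.13·350) / 1.73 = 29.91 mg/L.
After input B: C = (1.73·29.91 + 0.0521·142) / 1.782 = 33.18 mg/L.

33.2 mg/L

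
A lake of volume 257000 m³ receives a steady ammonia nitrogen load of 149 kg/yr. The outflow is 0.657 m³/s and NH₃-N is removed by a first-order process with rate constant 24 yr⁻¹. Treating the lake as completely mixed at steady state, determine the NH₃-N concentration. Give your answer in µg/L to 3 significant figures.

5.54 µg/L

Outflow Q = 0.657 m³/s × 3.156e+07 s/yr = 2.073e+07 m³/yr.
Steady-state CSTR mass balance: W = Q·C + k·V·C, so C = W/(Q + kV).
Q + kV = 2.073e+07 + 24·257000 = 2.69e+07 m³/yr.
C = 149/2.69e+07 = 5.539e-06 kg/m³ = 0.005539 mg/L = 5.539 µg/L.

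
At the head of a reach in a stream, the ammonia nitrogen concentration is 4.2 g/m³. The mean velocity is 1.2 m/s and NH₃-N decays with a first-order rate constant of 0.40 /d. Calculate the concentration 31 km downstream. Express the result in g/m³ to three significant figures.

3.73 g/m³

Travel time t = 31 km / 1.2 m/s = 3.1e+04/1.2 = 2.583e+04 s = 0.299 d.
First-order decay: C = 4.2·exp(−0.40·0.299) = 4.2·0.8873 = 3.727 g/m³.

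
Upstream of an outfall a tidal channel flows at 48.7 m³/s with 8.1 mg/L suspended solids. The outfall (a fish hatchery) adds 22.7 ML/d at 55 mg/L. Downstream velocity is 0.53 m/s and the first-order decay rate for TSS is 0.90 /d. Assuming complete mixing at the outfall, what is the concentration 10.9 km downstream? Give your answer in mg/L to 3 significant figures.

6.74 mg/L

22.7 ML/d = 0.2627 m³/s.
After complete mixing, C₀ = (0.2627·55 + 48.7·8.1) / 48.96 = 8.352 mg/L.
Travel time t = 1.09e+04 m / 0.53 m/s = 2.057e+04 s = 0.238 d.
C = 8.352·exp(−0.90·0.238) = 8.352·0.8072 = 6.741 mg/L.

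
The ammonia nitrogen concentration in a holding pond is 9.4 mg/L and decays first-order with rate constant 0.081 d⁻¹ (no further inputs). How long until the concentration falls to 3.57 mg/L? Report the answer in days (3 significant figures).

t = ln(C₀/C)/k = ln(9.4/3.57)/0.081 = 0.9681/0.081 = 11.95 d.

12.0 d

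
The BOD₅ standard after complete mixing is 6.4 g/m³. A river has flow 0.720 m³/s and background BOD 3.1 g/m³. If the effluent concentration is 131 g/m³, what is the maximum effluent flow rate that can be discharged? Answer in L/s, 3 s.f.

19.1 L/s

Mass balance at complete mixing: C_std·(Q_w + Q_r) = Q_w·C_e + Q_r·C_b.
Rearranging, Q_w = Q_r·(C_std − C_b)/(C_e − C_std) = 0.720·(6.4 − 3.1) / (131 − 6.4) = 0.01907 m³/s.
= 19.07 L/s.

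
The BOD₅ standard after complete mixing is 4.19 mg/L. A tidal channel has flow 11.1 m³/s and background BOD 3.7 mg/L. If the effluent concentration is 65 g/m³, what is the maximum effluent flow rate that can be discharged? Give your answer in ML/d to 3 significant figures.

Mass balance at complete mixing: C_std·(Q_w + Q_r) = Q_w·C_e + Q_r·C_b.
Rearranging, Q_w = Q_r·(C_std − C_b)/(C_e − C_std) = 11.1·(4.19 − 3.7) / (65 − 4.19) = 0.08944 m³/s.
= 7.728 ML/d.

7.73 ML/d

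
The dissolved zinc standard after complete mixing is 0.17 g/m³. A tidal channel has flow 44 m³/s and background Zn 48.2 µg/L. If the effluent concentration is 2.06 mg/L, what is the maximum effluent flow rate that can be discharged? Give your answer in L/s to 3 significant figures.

2840 L/s

48.2 µg/L = 0.0482 mg/L.
Mass balance at complete mixing: C_std·(Q_w + Q_r) = Q_w·C_e + Q_r·C_b.
Rearranging, Q_w = Q_r·(C_std − C_b)/(C_e − C_std) = 44·(0.17 − 0.0482) / (2.06 − 0.17) = 2.836 m³/s.
= 2836 L/s.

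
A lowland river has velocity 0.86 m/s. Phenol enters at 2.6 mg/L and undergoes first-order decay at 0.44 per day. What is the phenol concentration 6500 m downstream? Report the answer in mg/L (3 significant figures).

Travel time t = 6500 m / 0.86 m/s = 6500/0.86 = 7558 s = 0.08748 d.
First-order decay: C = 2.6·exp(−0.44·0.08748) = 2.6·0.9622 = 2.502 mg/L.

2.50 mg/L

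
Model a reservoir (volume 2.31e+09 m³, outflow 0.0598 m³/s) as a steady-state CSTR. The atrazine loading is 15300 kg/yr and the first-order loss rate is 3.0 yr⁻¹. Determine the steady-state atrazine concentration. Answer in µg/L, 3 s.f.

Outflow Q = 0.0598 m³/s × 3.156e+07 s/yr = 1.887e+06 m³/yr.
Steady-state CSTR mass balance: W = Q·C + k·V·C, so C = W/(Q + kV).
Q + kV = 1.887e+06 + 3.0·2.31e+09 = 6.932e+09 m³/yr.
C = 15300/6.932e+09 = 2.207e-06 kg/m³ = 0.002207 mg/L = 2.207 µg/L.

2.21 µg/L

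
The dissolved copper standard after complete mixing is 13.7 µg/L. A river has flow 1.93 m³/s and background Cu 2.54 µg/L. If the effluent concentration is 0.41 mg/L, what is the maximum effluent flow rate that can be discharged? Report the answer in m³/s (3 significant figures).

2.54 µg/L = 0.00254 mg/L.
13.7 µg/L = 0.0137 mg/L.
Mass balance at complete mixing: C_std·(Q_w + Q_r) = Q_w·C_e + Q_r·C_b.
Rearranging, Q_w = Q_r·(C_std − C_b)/(C_e − C_std) = 1.93·(0.0137 − 0.00254) / (0.41 − 0.0137) = 0.05435 m³/s.

0.0543 m³/s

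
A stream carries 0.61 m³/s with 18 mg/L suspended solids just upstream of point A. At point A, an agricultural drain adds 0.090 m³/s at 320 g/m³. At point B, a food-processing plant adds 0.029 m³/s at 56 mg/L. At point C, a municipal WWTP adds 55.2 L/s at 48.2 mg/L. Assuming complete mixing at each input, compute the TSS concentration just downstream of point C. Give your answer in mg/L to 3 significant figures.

56.2 mg/L

After input A: C = (0.61·18 + 0.09·320) / 0.7 = 56.83 mg/L.
After input B: C = (0.7·56.83 + 0.029·56) / 0.729 = 56.8 mg/L.
55.2 L/s = 0.0552 m³/s.
After input C: C = (0.729·56.8 + 0.0552·48.2) / 0.7842 = 56.19 mg/L.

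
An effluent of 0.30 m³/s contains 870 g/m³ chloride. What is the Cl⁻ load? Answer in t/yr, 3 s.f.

8240 t/yr

Mass flux = Q·C = 0.3 m³/s × 870 g/m³ = 261 g/s.
= 261 g/s × 31.56 = 8237 t/yr.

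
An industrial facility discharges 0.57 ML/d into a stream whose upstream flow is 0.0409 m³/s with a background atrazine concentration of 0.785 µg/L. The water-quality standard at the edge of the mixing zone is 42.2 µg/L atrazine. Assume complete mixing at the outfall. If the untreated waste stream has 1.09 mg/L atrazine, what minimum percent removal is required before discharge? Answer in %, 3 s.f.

72.6 %

0.57 ML/d = 0.006597 m³/s.
0.785 µg/L = 0.000785 mg/L.
42.2 µg/L = 0.0422 mg/L.
Mass balance: 0.0422·0.0475 = 0.006597·Cₑ + 0.0409·0.000785.
Cₑ = (0.002004 − 3.211e-05) / 0.006597 = 0.299 mg/L.
Required removal = 1 − 0.299/1.09 = 72.57 %.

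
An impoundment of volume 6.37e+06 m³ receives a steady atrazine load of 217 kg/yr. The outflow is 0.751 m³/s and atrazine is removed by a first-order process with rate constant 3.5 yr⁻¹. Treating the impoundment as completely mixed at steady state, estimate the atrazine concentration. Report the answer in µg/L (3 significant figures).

4.72 µg/L

Outflow Q = 0.751 m³/s × 3.156e+07 s/yr = 2.37e+07 m³/yr.
Steady-state CSTR mass balance: W = Q·C + k·V·C, so C = W/(Q + kV).
Q + kV = 2.37e+07 + 3.5·6.37e+06 = 4.599e+07 m³/yr.
C = 217/4.599e+07 = 4.718e-06 kg/m³ = 0.004718 mg/L = 4.718 µg/L.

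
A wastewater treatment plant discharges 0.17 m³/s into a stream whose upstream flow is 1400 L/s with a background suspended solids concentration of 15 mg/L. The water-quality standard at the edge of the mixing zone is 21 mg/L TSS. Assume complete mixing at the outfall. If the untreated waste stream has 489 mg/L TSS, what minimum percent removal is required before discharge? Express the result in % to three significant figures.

1400 L/s = 1.4 m³/s.
Mass balance: 21·1.57 = 0.17·Cₑ + 1.4·15.
Cₑ = (32.97 − 21) / 0.17 = 70.41 mg/L.
Required removal = 1 − 70.41/489 = 85.6 %.

85.6 %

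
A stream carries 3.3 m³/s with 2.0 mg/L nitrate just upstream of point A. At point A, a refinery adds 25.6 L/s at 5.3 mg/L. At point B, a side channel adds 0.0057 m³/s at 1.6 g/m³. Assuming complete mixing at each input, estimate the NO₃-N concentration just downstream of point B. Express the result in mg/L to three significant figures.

2.02 mg/L

25.6 L/s = 0.0256 m³/s.
After input A: C = (3.3·2 + 0.0256·5.3) / 3.326 = 2.025 mg/L.
After input B: C = (3.326·2.025 + 0.0057·1.6) / 3.331 = 2.025 mg/L.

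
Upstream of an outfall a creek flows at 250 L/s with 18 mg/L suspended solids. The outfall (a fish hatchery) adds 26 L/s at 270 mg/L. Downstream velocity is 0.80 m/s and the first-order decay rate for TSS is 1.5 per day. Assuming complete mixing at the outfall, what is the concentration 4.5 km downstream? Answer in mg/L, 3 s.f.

26 L/s = 0.026 m³/s.
250 L/s = 0.25 m³/s.
After complete mixing, C₀ = (0.026·270 + 0.25·18) / 0.276 = 41.74 mg/L.
Travel time t = 4500 m / 0.80 m/s = 5625 s = 0.0651 d.
C = 41.74·exp(−1.5·0.0651) = 41.74·0.907 = 37.86 mg/L.

37.9 mg/L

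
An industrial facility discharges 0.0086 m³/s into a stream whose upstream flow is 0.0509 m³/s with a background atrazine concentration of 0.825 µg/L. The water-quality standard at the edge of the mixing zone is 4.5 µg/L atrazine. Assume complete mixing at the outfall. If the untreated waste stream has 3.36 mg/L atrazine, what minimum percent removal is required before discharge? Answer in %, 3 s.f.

0.825 µg/L = 0.000825 mg/L.
4.5 µg/L = 0.0045 mg/L.
Mass balance: 0.0045·0.0595 = 0.0086·Cₑ + 0.0509·0.000825.
Cₑ = (0.0002678 − 4.199e-05) / 0.0086 = 0.02625 mg/L.
Required removal = 1 − 0.02625/3.36 = 99.22 %.

99.2 %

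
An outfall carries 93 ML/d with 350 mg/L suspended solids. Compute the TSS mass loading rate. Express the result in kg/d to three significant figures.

32600 kg/d

93 ML/d = 1.076 m³/s.
Mass flux = Q·C = 1.076 m³/s × 350 g/m³ = 376.7 g/s.
= 376.7 g/s × 86.4 = 3.255e+04 kg/d.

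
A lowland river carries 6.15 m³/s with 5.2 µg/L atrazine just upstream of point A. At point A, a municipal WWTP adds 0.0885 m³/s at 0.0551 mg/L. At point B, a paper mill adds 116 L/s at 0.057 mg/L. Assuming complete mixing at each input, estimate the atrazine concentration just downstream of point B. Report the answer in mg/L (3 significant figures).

5.2 µg/L = 0.0052 mg/L.
After input A: C = (6.15·0.0052 + 0.0885·0.0551) / 6.239 = 0.005908 mg/L.
116 L/s = 0.116 m³/s.
After input B: C = (6.239·0.005908 + 0.116·0.057) / 6.354 = 0.006841 mg/L.

0.00684 mg/L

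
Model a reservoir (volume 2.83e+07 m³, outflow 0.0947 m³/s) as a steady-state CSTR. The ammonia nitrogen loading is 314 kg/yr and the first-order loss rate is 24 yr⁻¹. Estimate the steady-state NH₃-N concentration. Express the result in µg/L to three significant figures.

Outflow Q = 0.0947 m³/s × 3.156e+07 s/yr = 2.989e+06 m³/yr.
Steady-state CSTR mass balance: W = Q·C + k·V·C, so C = W/(Q + kV).
Q + kV = 2.989e+06 + 24·2.83e+07 = 6.822e+08 m³/yr.
C = 314/6.822e+08 = 4.603e-07 kg/m³ = 0.0004603 mg/L = 0.4603 µg/L.

0.460 µg/L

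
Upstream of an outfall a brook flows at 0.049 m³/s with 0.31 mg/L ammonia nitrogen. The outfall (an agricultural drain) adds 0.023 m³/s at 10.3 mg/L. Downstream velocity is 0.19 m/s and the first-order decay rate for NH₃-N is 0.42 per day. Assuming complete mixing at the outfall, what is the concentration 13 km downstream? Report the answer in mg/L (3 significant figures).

After complete mixing, C₀ = (0.023·10.3 + 0.049·0.31) / 0.072 = 3.501 mg/L.
Travel time t = 1.3e+04 m / 0.19 m/s = 6.842e+04 s = 0.7919 d.
C = 3.501·exp(−0.42·0.7919) = 3.501·0.7171 = 2.511 mg/L.

2.51 mg/L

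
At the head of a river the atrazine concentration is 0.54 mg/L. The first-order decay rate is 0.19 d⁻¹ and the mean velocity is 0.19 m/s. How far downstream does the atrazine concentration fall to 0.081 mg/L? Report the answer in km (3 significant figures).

164 km

From C = C₀·e^(−kt), t = ln(C₀/C)/k = ln(0.54/0.081)/0.19 = 1.897/0.19 = 9.985 d.
Distance = v·t = 0.19 m/s × 8.627e+05 s = 1.639e+05 m = 163.9 km.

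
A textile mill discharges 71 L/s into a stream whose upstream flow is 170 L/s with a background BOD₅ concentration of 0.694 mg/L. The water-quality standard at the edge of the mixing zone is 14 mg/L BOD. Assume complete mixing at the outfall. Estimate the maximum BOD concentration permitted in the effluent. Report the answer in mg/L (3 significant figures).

45.9 mg/L

71 L/s = 0.071 m³/s.
170 L/s = 0.17 m³/s.
Mass balance: 14·0.241 = 0.071·Cₑ + 0.17·0.694.
Cₑ = (3.374 − 0.118) / 0.071 = 45.86 mg/L.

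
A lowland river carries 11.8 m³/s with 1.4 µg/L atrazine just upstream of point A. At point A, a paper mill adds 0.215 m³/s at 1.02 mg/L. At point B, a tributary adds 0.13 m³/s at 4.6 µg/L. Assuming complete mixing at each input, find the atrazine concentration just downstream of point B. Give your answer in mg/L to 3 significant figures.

0.0195 mg/L

1.4 µg/L = 0.0014 mg/L.
After input A: C = (11.8·0.0014 + 0.215·1.02) / 12.02 = 0.01963 mg/L.
4.6 µg/L = 0.0046 mg/L.
After input B: C = (12.02·0.01963 + 0.13·0.0046) / 12.15 = 0.01947 mg/L.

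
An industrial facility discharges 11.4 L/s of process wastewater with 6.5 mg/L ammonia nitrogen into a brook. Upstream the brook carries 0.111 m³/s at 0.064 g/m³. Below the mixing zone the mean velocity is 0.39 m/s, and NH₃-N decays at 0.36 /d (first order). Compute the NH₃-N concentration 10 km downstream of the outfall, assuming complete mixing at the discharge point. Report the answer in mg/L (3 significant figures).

11.4 L/s = 0.0114 m³/s.
After complete mixing, C₀ = (0.0114·6.5 + 0.111·0.064) / 0.1224 = 0.6634 mg/L.
Travel time t = 1e+04 m / 0.39 m/s = 2.564e+04 s = 0.2968 d.
C = 0.6634·exp(−0.36·0.2968) = 0.6634·0.8987 = 0.5962 mg/L.

0.596 mg/L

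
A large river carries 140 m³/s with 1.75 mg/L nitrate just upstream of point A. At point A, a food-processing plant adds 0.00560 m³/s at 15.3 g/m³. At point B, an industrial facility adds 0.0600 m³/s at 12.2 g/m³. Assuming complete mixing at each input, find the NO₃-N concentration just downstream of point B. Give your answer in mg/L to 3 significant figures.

After input A: C = (140·1.75 + 0.0056·15.3) / 140 = 1.751 mg/L.
After input B: C = (140·1.751 + 0.06·12.2) / 140.1 = 1.755 mg/L.

1.76 mg/L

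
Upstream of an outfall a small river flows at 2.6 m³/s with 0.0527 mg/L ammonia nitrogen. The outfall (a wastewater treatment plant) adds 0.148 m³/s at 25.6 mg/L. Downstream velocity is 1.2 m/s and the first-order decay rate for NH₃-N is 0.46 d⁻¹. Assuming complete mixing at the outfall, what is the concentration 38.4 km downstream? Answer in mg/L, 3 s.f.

After complete mixing, C₀ = (0.148·25.6 + 2.6·0.0527) / 2.748 = 1.429 mg/L.
Travel time t = 3.84e+04 m / 1.2 m/s = 3.2e+04 s = 0.3704 d.
C = 1.429·exp(−0.46·0.3704) = 1.429·0.8434 = 1.205 mg/L.

1.20 mg/L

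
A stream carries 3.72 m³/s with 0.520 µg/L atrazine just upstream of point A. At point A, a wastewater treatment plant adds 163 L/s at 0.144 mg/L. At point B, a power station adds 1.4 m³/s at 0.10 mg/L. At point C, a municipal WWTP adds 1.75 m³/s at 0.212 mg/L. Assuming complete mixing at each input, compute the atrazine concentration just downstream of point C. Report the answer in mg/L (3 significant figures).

0.520 µg/L = 0.00052 mg/L.
163 L/s = 0.163 m³/s.
After input A: C = (3.72·0.00052 + 0.163·0.144) / 3.883 = 0.006543 mg/L.
After input B: C = (3.883·0.006543 + 1.4·0.1) / 5.283 = 0.03131 mg/L.
After input C: C = (5.283·0.03131 + 1.75·0.212) / 7.033 = 0.07627 mg/L.

0.0763 mg/L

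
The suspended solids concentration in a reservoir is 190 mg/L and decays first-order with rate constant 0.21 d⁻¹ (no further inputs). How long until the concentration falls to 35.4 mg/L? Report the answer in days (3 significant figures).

t = ln(C₀/C)/k = ln(190/35.4)/0.21 = 1.68/0.21 = 8.001 d.

8.00 d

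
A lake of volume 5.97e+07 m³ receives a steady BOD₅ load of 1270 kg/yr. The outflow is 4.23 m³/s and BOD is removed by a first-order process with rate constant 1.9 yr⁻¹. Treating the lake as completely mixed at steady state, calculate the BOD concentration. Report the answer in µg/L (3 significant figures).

5.14 µg/L

Outflow Q = 4.23 m³/s × 3.156e+07 s/yr = 1.335e+08 m³/yr.
Steady-state CSTR mass balance: W = Q·C + k·V·C, so C = W/(Q + kV).
Q + kV = 1.335e+08 + 1.9·5.97e+07 = 2.469e+08 m³/yr.
C = 1270/2.469e+08 = 5.143e-06 kg/m³ = 0.005143 mg/L = 5.143 µg/L.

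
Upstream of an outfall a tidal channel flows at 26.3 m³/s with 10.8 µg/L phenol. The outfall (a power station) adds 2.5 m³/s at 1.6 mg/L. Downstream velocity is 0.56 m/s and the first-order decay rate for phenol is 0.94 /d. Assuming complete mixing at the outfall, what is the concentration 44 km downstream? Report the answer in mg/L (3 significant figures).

0.0633 mg/L

10.8 µg/L = 0.0108 mg/L.
After complete mixing, C₀ = (2.5·1.6 + 26.3·0.0108) / 28.8 = 0.1488 mg/L.
Travel time t = 4.4e+04 m / 0.56 m/s = 7.857e+04 s = 0.9094 d.
C = 0.1488·exp(−0.94·0.9094) = 0.1488·0.4254 = 0.06327 mg/L.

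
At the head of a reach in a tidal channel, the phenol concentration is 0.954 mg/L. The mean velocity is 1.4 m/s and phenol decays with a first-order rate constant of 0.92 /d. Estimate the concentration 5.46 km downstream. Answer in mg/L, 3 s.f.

Travel time t = 5.46 km / 1.4 m/s = 5460/1.4 = 3900 s = 0.04514 d.
First-order decay: C = 0.954·exp(−0.92·0.04514) = 0.954·0.9593 = 0.9152 mg/L.

0.915 mg/L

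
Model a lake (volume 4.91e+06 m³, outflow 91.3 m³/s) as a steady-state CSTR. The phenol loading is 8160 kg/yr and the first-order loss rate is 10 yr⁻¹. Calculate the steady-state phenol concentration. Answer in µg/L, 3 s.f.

Outflow Q = 91.3 m³/s × 3.156e+07 s/yr = 2.881e+09 m³/yr.
Steady-state CSTR mass balance: W = Q·C + k·V·C, so C = W/(Q + kV).
Q + kV = 2.881e+09 + 10·4.91e+06 = 2.93e+09 m³/yr.
C = 8160/2.93e+09 = 2.785e-06 kg/m³ = 0.002785 mg/L = 2.785 µg/L.

2.78 µg/L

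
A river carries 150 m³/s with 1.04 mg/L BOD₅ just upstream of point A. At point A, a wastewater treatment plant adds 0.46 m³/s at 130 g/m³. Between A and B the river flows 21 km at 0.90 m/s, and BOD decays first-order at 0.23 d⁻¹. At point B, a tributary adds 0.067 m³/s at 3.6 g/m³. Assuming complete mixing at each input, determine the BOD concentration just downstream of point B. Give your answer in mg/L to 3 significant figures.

1.35 mg/L

After input A: C = (150·1.04 + 0.46·130) / 150.5 = 1.434 mg/L.
Over the 21 km reach to input B (t = 2.333e+04 s = 0.2701 d), decay gives C = 1.434·exp(−0.23·0.2701) = 1.348 mg/L.
After input B: C = (150.5·1.348 + 0.067·3.6) / 150.5 = 1.349 mg/L.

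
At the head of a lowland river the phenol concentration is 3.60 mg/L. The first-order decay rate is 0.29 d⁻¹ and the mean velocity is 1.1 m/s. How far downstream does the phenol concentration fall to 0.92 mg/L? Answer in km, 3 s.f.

From C = C₀·e^(−kt), t = ln(C₀/C)/k = ln(3.60/0.92)/0.29 = 1.364/0.29 = 4.705 d.
Distance = v·t = 1.1 m/s × 4.065e+05 s = 4.471e+05 m = 447.1 km.

447 km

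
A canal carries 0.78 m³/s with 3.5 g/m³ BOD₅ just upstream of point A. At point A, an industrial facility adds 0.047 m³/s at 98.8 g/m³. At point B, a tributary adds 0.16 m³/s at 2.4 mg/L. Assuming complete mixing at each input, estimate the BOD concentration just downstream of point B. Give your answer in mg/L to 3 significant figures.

After input A: C = (0.78·3.5 + 0.047·98.8) / 0.827 = 8.916 mg/L.
After input B: C = (0.827·8.916 + 0.16·2.4) / 0.987 = 7.86 mg/L.

7.86 mg/L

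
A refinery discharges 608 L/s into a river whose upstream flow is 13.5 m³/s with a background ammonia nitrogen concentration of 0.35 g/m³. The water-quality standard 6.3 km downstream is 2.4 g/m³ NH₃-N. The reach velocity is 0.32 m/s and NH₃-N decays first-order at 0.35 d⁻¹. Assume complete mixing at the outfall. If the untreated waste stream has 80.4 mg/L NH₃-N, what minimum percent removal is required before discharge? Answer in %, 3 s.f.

34.7 %

608 L/s = 0.608 m³/s.
Travel time to the compliance point: t = 6300/0.32 = 1.969e+04 s = 0.2279 d; decay factor exp(−0.35·0.2279) = 0.9233.
So the concentration just after mixing may be at most 2.4/0.9233 = 2.599 mg/L.
Mass balance: 2.599·14.11 = 0.608·Cₑ + 13.5·0.35.
Cₑ = (36.67 − 4.725) / 0.608 = 52.54 mg/L.
Required removal = 1 − 52.54/80.4 = 34.65 %.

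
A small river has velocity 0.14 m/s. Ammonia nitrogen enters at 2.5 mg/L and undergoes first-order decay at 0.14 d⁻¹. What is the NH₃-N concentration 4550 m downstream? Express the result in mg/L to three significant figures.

Travel time t = 4550 m / 0.14 m/s = 4550/0.14 = 3.25e+04 s = 0.3762 d.
First-order decay: C = 2.5·exp(−0.14·0.3762) = 2.5·0.9487 = 2.372 mg/L.

2.37 mg/L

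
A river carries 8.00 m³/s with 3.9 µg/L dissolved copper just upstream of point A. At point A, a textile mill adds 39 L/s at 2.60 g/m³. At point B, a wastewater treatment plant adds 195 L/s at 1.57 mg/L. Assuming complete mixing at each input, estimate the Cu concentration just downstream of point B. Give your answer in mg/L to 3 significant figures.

3.9 µg/L = 0.0039 mg/L.
39 L/s = 0.039 m³/s.
After input A: C = (8·0.0039 + 0.039·2.6) / 8.039 = 0.01649 mg/L.
195 L/s = 0.195 m³/s.
After input B: C = (8.039·0.01649 + 0.195·1.57) / 8.234 = 0.05329 mg/L.

0.0533 mg/L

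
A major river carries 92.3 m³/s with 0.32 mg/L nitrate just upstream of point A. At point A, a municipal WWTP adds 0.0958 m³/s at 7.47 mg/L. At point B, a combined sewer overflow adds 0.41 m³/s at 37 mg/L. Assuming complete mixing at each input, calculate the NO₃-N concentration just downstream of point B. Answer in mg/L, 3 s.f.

After input A: C = (92.3·0.32 + 0.0958·7.47) / 92.4 = 0.3274 mg/L.
After input B: C = (92.4·0.3274 + 0.41·37) / 92.81 = 0.4894 mg/L.

0.489 mg/L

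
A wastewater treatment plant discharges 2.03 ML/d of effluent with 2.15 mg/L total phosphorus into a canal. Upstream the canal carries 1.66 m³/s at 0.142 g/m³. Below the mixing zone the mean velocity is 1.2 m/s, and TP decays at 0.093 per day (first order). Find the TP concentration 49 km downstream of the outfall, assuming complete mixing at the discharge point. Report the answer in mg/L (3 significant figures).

2.03 ML/d = 0.0235 m³/s.
After complete mixing, C₀ = (0.0235·2.15 + 1.66·0.142) / 1.683 = 0.17 mg/L.
Travel time t = 4.9e+04 m / 1.2 m/s = 4.083e+04 s = 0.4726 d.
C = 0.17·exp(−0.093·0.4726) = 0.17·0.957 = 0.1627 mg/L.

0.163 mg/L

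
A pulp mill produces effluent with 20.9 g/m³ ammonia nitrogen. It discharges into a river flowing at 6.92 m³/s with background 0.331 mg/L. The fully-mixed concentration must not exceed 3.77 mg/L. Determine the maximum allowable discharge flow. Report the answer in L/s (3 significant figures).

1390 L/s

Mass balance at complete mixing: C_std·(Q_w + Q_r) = Q_w·C_e + Q_r·C_b.
Rearranging, Q_w = Q_r·(C_std − C_b)/(C_e − C_std) = 6.92·(3.77 − 0.331) / (20.9 − 3.77) = 1.389 m³/s.
= 1389 L/s.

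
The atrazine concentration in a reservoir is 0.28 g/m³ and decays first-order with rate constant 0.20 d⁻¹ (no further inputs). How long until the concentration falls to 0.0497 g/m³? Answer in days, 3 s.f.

8.64 d

t = ln(C₀/C)/k = ln(0.28/0.0497)/0.20 = 1.729/0.20 = 8.644 d.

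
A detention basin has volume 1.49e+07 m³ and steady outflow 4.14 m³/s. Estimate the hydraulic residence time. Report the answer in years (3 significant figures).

0.114 yr

Q = 4.14 m³/s × 3.156e+07 s/yr = 1.306e+08 m³/yr.
Hydraulic residence time τ = V/Q = 1.49e+07/1.306e+08 = 0.114 yr.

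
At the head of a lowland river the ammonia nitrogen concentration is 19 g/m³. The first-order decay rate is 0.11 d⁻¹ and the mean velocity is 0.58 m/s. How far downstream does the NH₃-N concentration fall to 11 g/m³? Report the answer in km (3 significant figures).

From C = C₀·e^(−kt), t = ln(C₀/C)/k = ln(19/11)/0.11 = 0.5465/0.11 = 4.969 d.
Distance = v·t = 0.58 m/s × 4.293e+05 s = 2.49e+05 m = 249 km.

249 km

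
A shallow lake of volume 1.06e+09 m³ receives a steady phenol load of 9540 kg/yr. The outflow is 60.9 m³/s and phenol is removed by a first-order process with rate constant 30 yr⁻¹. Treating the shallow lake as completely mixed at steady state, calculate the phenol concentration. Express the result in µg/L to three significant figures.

Outflow Q = 60.9 m³/s × 3.156e+07 s/yr = 1.922e+09 m³/yr.
Steady-state CSTR mass balance: W = Q·C + k·V·C, so C = W/(Q + kV).
Q + kV = 1.922e+09 + 30·1.06e+09 = 3.372e+10 m³/yr.
C = 9540/3.372e+10 = 2.829e-07 kg/m³ = 0.0002829 mg/L = 0.2829 µg/L.

0.283 µg/L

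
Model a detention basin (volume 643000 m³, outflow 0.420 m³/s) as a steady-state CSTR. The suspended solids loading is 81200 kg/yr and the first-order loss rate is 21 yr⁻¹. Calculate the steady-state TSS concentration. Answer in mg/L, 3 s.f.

3.03 mg/L

Outflow Q = 0.420 m³/s × 3.156e+07 s/yr = 1.325e+07 m³/yr.
Steady-state CSTR mass balance: W = Q·C + k·V·C, so C = W/(Q + kV).
Q + kV = 1.325e+07 + 21·643000 = 2.676e+07 m³/yr.
C = 81200/2.676e+07 = 0.003035 kg/m³ = 3.035 mg/L.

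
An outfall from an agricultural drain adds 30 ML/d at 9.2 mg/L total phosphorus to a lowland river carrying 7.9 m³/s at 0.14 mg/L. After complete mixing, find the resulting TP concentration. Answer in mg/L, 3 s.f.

30 ML/d = 0.3472 m³/s.
Flow-weighted mixing gives C = (0.3472·9.2 + 7.9·0.14) / (0.3472 + 7.9) = 4.3/8.247 = 0.5214 mg/L.

0.521 mg/L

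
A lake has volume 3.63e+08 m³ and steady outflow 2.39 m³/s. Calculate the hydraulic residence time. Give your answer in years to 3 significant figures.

4.81 yr

Q = 2.39 m³/s × 3.156e+07 s/yr = 7.542e+07 m³/yr.
Hydraulic residence time τ = V/Q = 3.63e+08/7.542e+07 = 4.813 yr.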